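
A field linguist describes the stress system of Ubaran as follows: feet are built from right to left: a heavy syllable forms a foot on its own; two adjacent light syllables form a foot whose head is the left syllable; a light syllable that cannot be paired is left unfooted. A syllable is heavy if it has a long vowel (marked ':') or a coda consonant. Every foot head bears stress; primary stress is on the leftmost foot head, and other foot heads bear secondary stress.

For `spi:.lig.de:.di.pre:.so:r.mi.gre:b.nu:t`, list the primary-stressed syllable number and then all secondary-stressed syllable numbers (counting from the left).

primary 1, secondary 2, 3, 5, 6, 8, 9

Weights: 1 spi: H, 2 lig H, 3 de: H, 4 di L, 5 pre: H, 6 so:r H, 7 mi L, 8 gre:b H, 9 nu:t H.
Parse right to left (heavy = foot alone; LL = one foot; stranded L unfooted): (ˈspi:) (ˈlig) (ˈde:) di (ˈpre:) (ˈso:r) mi (ˈgre:b) (ˈnu:t).
Foot heads: 1, 2, 3, 5, 6, 8, 9.
Primary stress on the leftmost head = syllable 1.
Secondary stress on 2, 3, 5, 6, 8, 9: ˈspi:.ˌlig.ˌde:.di.ˌpre:.ˌso:r.mi.ˌgre:b.ˌnu:t.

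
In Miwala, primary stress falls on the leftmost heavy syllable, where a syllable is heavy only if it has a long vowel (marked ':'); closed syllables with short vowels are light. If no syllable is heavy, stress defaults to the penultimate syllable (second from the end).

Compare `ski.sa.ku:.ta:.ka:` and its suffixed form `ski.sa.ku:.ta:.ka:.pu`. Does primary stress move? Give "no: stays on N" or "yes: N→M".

no: stays on 3

Base `ski.sa.ku:.ta:.ka:` (5 syllables):
  Weights: 1 ski L, 2 sa L, 3 ku: H, 4 ta: H, 5 ka: H.
  Heavy syllables in the domain: 3, 4, 5. The leftmost is syllable 3 (ku:).
  → primary stress on syllable 3.
Suffixed `ski.sa.ku:.ta:.ka:.pu` (6 syllables):
  Weights: 1 ski L, 2 sa L, 3 ku: H, 4 ta: H, 5 ka: H, 6 pu L.
  Heavy syllables in the domain: 3, 4, 5. The leftmost is syllable 3 (ku:).
  → primary stress on syllable 3.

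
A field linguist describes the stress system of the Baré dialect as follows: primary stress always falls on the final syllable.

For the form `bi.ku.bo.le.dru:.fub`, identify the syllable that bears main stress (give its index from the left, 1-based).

6

The word has 6 syllables; the final syllable is syllable 6 (fub).
Primary stress: syllable 6 → bi.ku.bo.le.dru:.ˈfub.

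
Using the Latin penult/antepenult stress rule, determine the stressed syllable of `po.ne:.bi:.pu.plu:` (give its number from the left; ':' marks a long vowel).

3

Classical Latin: stress the penult if heavy (long vowel or closed), else the antepenult.
Weights: 3 bi: H, 4 pu L, 5 plu: H.
The penult (syllable 4, pu) is light, so stress falls on the antepenult (syllable 3, bi:).
Stress on syllable 3: po.ne:.ˈbi:.pu.plu:.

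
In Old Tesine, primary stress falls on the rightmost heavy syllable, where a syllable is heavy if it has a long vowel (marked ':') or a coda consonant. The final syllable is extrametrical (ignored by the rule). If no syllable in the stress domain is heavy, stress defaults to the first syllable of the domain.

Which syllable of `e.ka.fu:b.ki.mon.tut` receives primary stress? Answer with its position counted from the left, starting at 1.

The final syllable (6, tut) is extrametrical; the stress domain is syllables 1–5.
Weights: 1 e L, 2 ka L, 3 fu:b H, 4 ki L, 5 mon H.
Heavy syllables in the domain: 3, 5. The rightmost is syllable 5 (mon).
Primary stress: syllable 5 → e.ka.fu:b.ki.ˈmon.tut.

5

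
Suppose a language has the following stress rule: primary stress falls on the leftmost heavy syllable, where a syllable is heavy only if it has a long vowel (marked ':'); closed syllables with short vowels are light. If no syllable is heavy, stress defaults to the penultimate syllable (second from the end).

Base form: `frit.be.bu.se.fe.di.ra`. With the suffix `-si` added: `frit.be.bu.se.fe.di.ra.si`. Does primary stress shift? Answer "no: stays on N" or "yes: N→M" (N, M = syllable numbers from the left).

yes: 6→7

Base `frit.be.bu.se.fe.di.ra` (7 syllables):
  Weights: 1 frit L, 2 be L, 3 bu L, 4 se L, 5 fe L, 6 di L, 7 ra L.
  No heavy syllable in the domain; default to the penultimate syllable (second from the end) = syllable 6.
  → primary stress on syllable 6.
Suffixed `frit.be.bu.se.fe.di.ra.si` (8 syllables):
  Weights: 1 frit L, 2 be L, 3 bu L, 4 se L, 5 fe L, 6 di L, 7 ra L, 8 si L.
  No heavy syllable in the domain; default to the penultimate syllable (second from the end) = syllable 7.
  → primary stress on syllable 7.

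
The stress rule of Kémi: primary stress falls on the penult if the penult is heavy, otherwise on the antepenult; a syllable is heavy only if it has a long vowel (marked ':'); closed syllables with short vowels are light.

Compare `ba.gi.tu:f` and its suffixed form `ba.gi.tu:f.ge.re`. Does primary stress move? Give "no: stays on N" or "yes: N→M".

yes: 1→3

Base `ba.gi.tu:f` (3 syllables):
  Weights: 1 ba L, 2 gi L, 3 tu:f H.
  The penult (syllable 2, gi) is light, so stress falls on the antepenult (syllable 1, ba).
  → primary stress on syllable 1.
Suffixed `ba.gi.tu:f.ge.re` (5 syllables):
  Weights: 3 tu:f H, 4 ge L, 5 re L.
  The penult (syllable 4, ge) is light, so stress falls on the antepenult (syllable 3, tu:f).
  → primary stress on syllable 3.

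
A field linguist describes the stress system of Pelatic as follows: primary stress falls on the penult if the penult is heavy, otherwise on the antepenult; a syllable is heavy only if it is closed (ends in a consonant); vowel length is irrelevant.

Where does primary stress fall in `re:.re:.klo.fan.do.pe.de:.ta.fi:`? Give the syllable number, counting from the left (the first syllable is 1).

Weights: 7 de: L, 8 ta L, 9 fi: L.
The penult (syllable 8, ta) is light, so stress falls on the antepenult (syllable 7, de:).
Primary stress: syllable 7 → re:.re:.klo.fan.do.pe.ˈde:.ta.fi:.

7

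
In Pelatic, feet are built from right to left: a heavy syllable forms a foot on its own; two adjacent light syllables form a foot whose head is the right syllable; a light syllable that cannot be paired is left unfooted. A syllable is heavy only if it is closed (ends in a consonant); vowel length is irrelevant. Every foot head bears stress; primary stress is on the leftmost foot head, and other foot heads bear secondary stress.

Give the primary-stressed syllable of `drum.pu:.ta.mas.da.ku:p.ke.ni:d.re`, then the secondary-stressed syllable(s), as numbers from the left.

primary 1, secondary 3, 4, 6, 8

Weights: 1 drum H, 2 pu: L, 3 ta L, 4 mas H, 5 da L, 6 ku:p H, 7 ke L, 8 ni:d H, 9 re L.
Parse right to left (heavy = foot alone; LL = one foot; stranded L unfooted): (ˈdrum) (pu:.ˈta) (ˈmas) da (ˈku:p) ke (ˈni:d) re.
Foot heads: 1, 3, 4, 6, 8.
Primary stress on the leftmost head = syllable 1.
Secondary stress on 3, 4, 6, 8: ˈdrum.pu:.ˌta.ˌmas.da.ˌku:p.ke.ˌni:d.re.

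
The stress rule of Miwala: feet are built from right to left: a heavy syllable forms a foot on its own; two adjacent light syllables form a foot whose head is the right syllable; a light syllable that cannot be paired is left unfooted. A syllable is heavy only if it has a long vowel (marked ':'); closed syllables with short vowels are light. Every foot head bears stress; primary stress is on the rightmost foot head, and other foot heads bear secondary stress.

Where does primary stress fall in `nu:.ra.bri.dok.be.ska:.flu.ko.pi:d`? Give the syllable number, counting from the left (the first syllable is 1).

Weights: 1 nu: H, 2 ra L, 3 bri L, 4 dok L, 5 be L, 6 ska: H, 7 flu L, 8 ko L, 9 pi:d H.
Parse right to left (heavy = foot alone; LL = one foot; stranded L unfooted): (ˈnu:) (ra.ˈbri) (dok.ˈbe) (ˈska:) (flu.ˈko) (ˈpi:d).
Foot heads: 1, 3, 5, 6, 8, 9.
Primary stress on the rightmost head = syllable 9.
Primary stress: syllable 9 → nu:.ra.bri.dok.be.ska:.flu.ko.ˈpi:d.

9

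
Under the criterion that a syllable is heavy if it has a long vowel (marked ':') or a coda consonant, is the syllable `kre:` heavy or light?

`kre:`: long vowel, open (no coda). Long vowel → heavy.

heavy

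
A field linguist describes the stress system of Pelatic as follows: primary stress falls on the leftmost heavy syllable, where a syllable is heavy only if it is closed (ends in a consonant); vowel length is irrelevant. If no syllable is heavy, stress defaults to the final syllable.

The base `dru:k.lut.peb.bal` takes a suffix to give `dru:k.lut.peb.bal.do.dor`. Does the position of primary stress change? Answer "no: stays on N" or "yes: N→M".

no: stays on 1

Base `dru:k.lut.peb.bal` (4 syllables):
  Weights: 1 dru:k H, 2 lut H, 3 peb H, 4 bal H.
  Heavy syllables in the domain: 1, 2, 3, 4. The leftmost is syllable 1 (dru:k).
  → primary stress on syllable 1.
Suffixed `dru:k.lut.peb.bal.do.dor` (6 syllables):
  Weights: 1 dru:k H, 2 lut H, 3 peb H, 4 bal H, 5 do L, 6 dor H.
  Heavy syllables in the domain: 1, 2, 3, 4, 6. The leftmost is syllable 1 (dru:k).
  → primary stress on syllable 1.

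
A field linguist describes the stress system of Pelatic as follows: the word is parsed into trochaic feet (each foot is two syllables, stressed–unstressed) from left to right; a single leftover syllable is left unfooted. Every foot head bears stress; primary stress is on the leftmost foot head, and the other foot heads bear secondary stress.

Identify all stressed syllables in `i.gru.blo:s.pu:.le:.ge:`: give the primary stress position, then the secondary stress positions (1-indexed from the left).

primary 1, secondary 3, 5

Parse left to right into trochaic (ˈσσ) feet: (ˈi.gru) (ˈblo:s.pu:) (ˈle:.ge:).
Foot heads (stressed positions): 1, 3, 5.
End Rule Leftmost: primary stress on the leftmost head = syllable 1.
Secondary stress on 3, 5: ˈi.gru.ˌblo:s.pu:.ˌle:.ge:.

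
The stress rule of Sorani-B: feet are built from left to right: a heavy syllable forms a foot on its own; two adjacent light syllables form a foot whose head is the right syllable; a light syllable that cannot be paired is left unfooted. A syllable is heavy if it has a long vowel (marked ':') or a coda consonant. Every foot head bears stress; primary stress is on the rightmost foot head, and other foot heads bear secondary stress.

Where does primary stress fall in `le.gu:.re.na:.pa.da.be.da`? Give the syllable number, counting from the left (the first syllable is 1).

Weights: 1 le L, 2 gu: H, 3 re L, 4 na: H, 5 pa L, 6 da L, 7 be L, 8 da L.
Parse left to right (heavy = foot alone; LL = one foot; stranded L unfooted): le (ˈgu:) re (ˈna:) (pa.ˈda) (be.ˈda).
Foot heads: 2, 4, 6, 8.
Primary stress on the rightmost head = syllable 8.
Primary stress: syllable 8 → le.gu:.re.na:.pa.da.be.ˈda.

8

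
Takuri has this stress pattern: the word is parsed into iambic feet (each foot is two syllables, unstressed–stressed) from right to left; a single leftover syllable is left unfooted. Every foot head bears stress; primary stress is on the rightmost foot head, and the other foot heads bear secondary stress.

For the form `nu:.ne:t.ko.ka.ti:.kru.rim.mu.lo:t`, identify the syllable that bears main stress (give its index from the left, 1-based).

9

Parse right to left into iambic (σˈσ) feet: nu: (ne:t.ˈko) (ka.ˈti:) (kru.ˈrim) (mu.ˈlo:t). Syllable 1 is left unfooted.
Foot heads (stressed positions): 3, 5, 7, 9.
End Rule Rightmost: primary stress on the rightmost head = syllable 9.
Primary stress: syllable 9 → nu:.ne:t.ko.ka.ti:.kru.rim.mu.ˈlo:t.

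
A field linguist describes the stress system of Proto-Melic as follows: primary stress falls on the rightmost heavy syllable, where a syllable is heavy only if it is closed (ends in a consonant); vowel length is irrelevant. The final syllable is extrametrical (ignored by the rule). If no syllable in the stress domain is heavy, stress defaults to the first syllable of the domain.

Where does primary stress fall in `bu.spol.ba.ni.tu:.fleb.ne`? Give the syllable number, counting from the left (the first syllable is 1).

The final syllable (7, ne) is extrametrical; the stress domain is syllables 1–6.
Weights: 1 bu L, 2 spol H, 3 ba L, 4 ni L, 5 tu: L, 6 fleb H.
Heavy syllables in the domain: 2, 6. The rightmost is syllable 6 (fleb).
Primary stress: syllable 6 → bu.spol.ba.ni.tu:.ˈfleb.ne.

6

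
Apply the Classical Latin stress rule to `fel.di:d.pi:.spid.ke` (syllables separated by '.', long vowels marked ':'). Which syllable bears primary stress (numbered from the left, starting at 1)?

Classical Latin: stress the penult if heavy (long vowel or closed), else the antepenult.
Weights: 3 pi: H, 4 spid H, 5 ke L.
The penult (syllable 4, spid) is heavy, so it takes stress.
Stress on syllable 4: fel.di:d.pi:.ˈspid.ke.

4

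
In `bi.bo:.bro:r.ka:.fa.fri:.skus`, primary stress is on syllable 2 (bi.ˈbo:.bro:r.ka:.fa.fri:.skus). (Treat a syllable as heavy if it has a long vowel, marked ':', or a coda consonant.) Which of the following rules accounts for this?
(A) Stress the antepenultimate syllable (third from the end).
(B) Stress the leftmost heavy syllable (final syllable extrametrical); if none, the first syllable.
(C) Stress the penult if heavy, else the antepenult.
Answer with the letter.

Rule A → syllable 5 (observed: 2).
Rule B → syllable 2 ✓.
Rule C → syllable 6 (observed: 2).

B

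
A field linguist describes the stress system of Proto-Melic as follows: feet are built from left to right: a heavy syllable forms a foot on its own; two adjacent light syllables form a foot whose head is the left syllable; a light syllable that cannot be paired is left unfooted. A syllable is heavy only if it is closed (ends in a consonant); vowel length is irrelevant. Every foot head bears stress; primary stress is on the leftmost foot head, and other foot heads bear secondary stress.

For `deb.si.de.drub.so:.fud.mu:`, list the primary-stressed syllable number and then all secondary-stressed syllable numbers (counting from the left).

Weights: 1 deb H, 2 si L, 3 de L, 4 drub H, 5 so: L, 6 fud H, 7 mu: L.
Parse left to right (heavy = foot alone; LL = one foot; stranded L unfooted): (ˈdeb) (ˈsi.de) (ˈdrub) so: (ˈfud) mu:.
Foot heads: 1, 2, 4, 6.
Primary stress on the leftmost head = syllable 1.
Secondary stress on 2, 4, 6: ˈdeb.ˌsi.de.ˌdrub.so:.ˌfud.mu:.

primary 1, secondary 2, 4, 6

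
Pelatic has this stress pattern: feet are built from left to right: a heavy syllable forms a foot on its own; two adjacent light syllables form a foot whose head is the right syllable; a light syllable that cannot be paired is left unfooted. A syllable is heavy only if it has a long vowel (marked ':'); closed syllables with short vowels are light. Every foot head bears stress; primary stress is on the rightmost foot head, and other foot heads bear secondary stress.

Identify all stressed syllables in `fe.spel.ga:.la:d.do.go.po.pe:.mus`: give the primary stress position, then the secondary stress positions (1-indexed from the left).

Weights: 1 fe L, 2 spel L, 3 ga: H, 4 la:d H, 5 do L, 6 go L, 7 po L, 8 pe: H, 9 mus L.
Parse left to right (heavy = foot alone; LL = one foot; stranded L unfooted): (fe.ˈspel) (ˈga:) (ˈla:d) (do.ˈgo) po (ˈpe:) mus.
Foot heads: 2, 3, 4, 6, 8.
Primary stress on the rightmost head = syllable 8.
Secondary stress on 2, 3, 4, 6: fe.ˌspel.ˌga:.ˌla:d.do.ˌgo.po.ˈpe:.mus.

primary 8, secondary 2, 3, 4, 6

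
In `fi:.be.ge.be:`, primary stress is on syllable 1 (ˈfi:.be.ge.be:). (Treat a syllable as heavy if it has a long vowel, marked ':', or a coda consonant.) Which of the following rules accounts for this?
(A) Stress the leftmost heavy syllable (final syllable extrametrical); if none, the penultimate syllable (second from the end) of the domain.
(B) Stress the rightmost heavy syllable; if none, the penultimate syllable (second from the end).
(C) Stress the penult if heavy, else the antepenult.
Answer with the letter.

A

Rule A → syllable 1 ✓.
Rule B → syllable 4 (observed: 1).
Rule C → syllable 2 (observed: 1).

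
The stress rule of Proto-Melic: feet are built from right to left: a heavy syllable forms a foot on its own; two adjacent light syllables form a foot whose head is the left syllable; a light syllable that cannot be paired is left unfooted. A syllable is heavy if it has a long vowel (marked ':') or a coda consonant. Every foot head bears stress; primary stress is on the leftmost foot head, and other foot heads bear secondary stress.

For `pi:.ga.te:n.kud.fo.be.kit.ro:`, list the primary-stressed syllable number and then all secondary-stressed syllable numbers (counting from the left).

Weights: 1 pi: H, 2 ga L, 3 te:n H, 4 kud H, 5 fo L, 6 be L, 7 kit H, 8 ro: H.
Parse right to left (heavy = foot alone; LL = one foot; stranded L unfooted): (ˈpi:) ga (ˈte:n) (ˈkud) (ˈfo.be) (ˈkit) (ˈro:).
Foot heads: 1, 3, 4, 5, 7, 8.
Primary stress on the leftmost head = syllable 1.
Secondary stress on 3, 4, 5, 7, 8: ˈpi:.ga.ˌte:n.ˌkud.ˌfo.be.ˌkit.ˌro:.

primary 1, secondary 3, 4, 5, 7, 8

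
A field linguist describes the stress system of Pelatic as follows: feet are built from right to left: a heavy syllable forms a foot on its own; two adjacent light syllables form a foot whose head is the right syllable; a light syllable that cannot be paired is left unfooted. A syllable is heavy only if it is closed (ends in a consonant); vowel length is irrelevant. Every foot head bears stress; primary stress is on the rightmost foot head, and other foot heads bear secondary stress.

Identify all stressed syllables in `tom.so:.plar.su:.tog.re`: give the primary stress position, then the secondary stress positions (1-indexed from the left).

Weights: 1 tom H, 2 so: L, 3 plar H, 4 su: L, 5 tog H, 6 re L.
Parse right to left (heavy = foot alone; LL = one foot; stranded L unfooted): (ˈtom) so: (ˈplar) su: (ˈtog) re.
Foot heads: 1, 3, 5.
Primary stress on the rightmost head = syllable 5.
Secondary stress on 1, 3: ˌtom.so:.ˌplar.su:.ˈtog.re.

primary 5, secondary 1, 3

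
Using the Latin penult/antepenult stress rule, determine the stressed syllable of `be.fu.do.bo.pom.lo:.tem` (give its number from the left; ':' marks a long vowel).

Classical Latin: stress the penult if heavy (long vowel or closed), else the antepenult.
Weights: 5 pom H, 6 lo: H, 7 tem H.
The penult (syllable 6, lo:) is heavy, so it takes stress.
Stress on syllable 6: be.fu.do.bo.pom.ˈlo:.tem.

6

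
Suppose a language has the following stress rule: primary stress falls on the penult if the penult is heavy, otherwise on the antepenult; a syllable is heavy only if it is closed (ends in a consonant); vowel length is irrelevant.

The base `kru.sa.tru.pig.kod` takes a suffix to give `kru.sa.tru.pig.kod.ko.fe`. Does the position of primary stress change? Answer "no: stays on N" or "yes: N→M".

yes: 4→5

Base `kru.sa.tru.pig.kod` (5 syllables):
  Weights: 3 tru L, 4 pig H, 5 kod H.
  The penult (syllable 4, pig) is heavy, so it takes stress.
  → primary stress on syllable 4.
Suffixed `kru.sa.tru.pig.kod.ko.fe` (7 syllables):
  Weights: 5 kod H, 6 ko L, 7 fe L.
  The penult (syllable 6, ko) is light, so stress falls on the antepenult (syllable 5, kod).
  → primary stress on syllable 5.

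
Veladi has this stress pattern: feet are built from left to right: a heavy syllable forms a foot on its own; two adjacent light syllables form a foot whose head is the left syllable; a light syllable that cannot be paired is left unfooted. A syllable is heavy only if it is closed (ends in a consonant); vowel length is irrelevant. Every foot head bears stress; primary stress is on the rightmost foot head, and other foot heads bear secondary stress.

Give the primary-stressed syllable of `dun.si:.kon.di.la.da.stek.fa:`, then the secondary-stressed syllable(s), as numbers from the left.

Weights: 1 dun H, 2 si: L, 3 kon H, 4 di L, 5 la L, 6 da L, 7 stek H, 8 fa: L.
Parse left to right (heavy = foot alone; LL = one foot; stranded L unfooted): (ˈdun) si: (ˈkon) (ˈdi.la) da (ˈstek) fa:.
Foot heads: 1, 3, 4, 7.
Primary stress on the rightmost head = syllable 7.
Secondary stress on 1, 3, 4: ˌdun.si:.ˌkon.ˌdi.la.da.ˈstek.fa:.

primary 7, secondary 1, 3, 4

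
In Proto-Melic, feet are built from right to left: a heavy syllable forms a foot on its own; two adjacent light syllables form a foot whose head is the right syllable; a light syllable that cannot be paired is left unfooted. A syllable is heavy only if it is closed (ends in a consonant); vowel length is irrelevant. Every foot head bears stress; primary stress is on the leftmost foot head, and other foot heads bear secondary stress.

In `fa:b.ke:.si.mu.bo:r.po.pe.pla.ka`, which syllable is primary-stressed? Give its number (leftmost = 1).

Weights: 1 fa:b H, 2 ke: L, 3 si L, 4 mu L, 5 bo:r H, 6 po L, 7 pe L, 8 pla L, 9 ka L.
Parse right to left (heavy = foot alone; LL = one foot; stranded L unfooted): (ˈfa:b) ke: (si.ˈmu) (ˈbo:r) (po.ˈpe) (pla.ˈka).
Foot heads: 1, 4, 5, 7, 9.
Primary stress on the leftmost head = syllable 1.
Primary stress: syllable 1 → ˈfa:b.ke:.si.mu.bo:r.po.pe.pla.ka.

1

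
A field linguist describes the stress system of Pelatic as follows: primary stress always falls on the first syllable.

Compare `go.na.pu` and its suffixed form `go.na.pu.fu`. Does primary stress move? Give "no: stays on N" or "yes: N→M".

no: stays on 1

Base `go.na.pu` (3 syllables):
  The word has 3 syllables; the first syllable is syllable 1 (go).
  → primary stress on syllable 1.
Suffixed `go.na.pu.fu` (4 syllables):
  The word has 4 syllables; the first syllable is syllable 1 (go).
  → primary stress on syllable 1.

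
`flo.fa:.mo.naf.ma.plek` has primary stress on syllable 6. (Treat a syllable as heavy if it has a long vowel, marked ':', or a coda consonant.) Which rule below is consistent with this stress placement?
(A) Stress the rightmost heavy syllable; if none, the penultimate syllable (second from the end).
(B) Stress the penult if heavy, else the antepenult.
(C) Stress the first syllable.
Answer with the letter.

A

Rule A → syllable 6 ✓.
Rule B → syllable 4 (observed: 6).
Rule C → syllable 1 (observed: 6).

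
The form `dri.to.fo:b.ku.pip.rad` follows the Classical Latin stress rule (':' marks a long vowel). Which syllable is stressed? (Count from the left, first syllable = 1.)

Classical Latin: stress the penult if heavy (long vowel or closed), else the antepenult.
Weights: 4 ku L, 5 pip H, 6 rad H.
The penult (syllable 5, pip) is heavy, so it takes stress.
Stress on syllable 5: dri.to.fo:b.ku.ˈpip.rad.

5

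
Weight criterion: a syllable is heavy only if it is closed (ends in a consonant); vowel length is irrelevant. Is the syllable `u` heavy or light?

`u`: short vowel, open (no coda). Open (no coda) → light.

light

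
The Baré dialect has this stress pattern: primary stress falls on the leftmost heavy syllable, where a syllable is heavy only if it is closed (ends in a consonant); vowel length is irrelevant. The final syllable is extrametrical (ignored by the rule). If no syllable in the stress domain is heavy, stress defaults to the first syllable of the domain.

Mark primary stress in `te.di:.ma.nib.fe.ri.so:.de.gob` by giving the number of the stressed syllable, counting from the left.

4

The final syllable (9, gob) is extrametrical; the stress domain is syllables 1–8.
Weights: 1 te L, 2 di: L, 3 ma L, 4 nib H, 5 fe L, 6 ri L, 7 so: L, 8 de L.
Heavy syllables in the domain: 4. The leftmost is syllable 4 (nib).
Primary stress: syllable 4 → te.di:.ma.ˈnib.fe.ri.so:.de.gob.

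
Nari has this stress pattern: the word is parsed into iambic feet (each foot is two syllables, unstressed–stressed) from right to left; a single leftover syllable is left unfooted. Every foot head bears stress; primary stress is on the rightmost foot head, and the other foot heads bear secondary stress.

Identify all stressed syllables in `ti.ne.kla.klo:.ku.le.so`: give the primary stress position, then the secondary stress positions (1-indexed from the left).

primary 7, secondary 3, 5

Parse right to left into iambic (σˈσ) feet: ti (ne.ˈkla) (klo:.ˈku) (le.ˈso). Syllable 1 is left unfooted.
Foot heads (stressed positions): 3, 5, 7.
End Rule Rightmost: primary stress on the rightmost head = syllable 7.
Secondary stress on 3, 5: ti.ne.ˌkla.klo:.ˌku.le.ˈso.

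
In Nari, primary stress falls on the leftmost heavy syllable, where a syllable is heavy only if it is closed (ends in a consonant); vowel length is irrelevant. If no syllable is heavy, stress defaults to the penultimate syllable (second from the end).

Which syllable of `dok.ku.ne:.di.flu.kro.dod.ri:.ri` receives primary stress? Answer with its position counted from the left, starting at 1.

1

Weights: 1 dok H, 2 ku L, 3 ne: L, 4 di L, 5 flu L, 6 kro L, 7 dod H, 8 ri: L, 9 ri L.
Heavy syllables in the domain: 1, 7. The leftmost is syllable 1 (dok).
Primary stress: syllable 1 → ˈdok.ku.ne:.di.flu.kro.dod.ri:.ri.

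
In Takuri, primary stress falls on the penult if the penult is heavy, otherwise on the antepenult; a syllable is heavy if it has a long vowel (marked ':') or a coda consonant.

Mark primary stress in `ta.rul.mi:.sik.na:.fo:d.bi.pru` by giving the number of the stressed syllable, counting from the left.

Weights: 6 fo:d H, 7 bi L, 8 pru L.
The penult (syllable 7, bi) is light, so stress falls on the antepenult (syllable 6, fo:d).
Primary stress: syllable 6 → ta.rul.mi:.sik.na:.ˈfo:d.bi.pru.

6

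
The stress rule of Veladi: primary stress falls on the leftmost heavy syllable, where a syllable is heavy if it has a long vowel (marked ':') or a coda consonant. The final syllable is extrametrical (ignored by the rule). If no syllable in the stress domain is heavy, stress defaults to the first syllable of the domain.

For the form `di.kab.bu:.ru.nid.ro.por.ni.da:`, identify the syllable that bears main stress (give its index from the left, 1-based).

2

The final syllable (9, da:) is extrametrical; the stress domain is syllables 1–8.
Weights: 1 di L, 2 kab H, 3 bu: H, 4 ru L, 5 nid H, 6 ro L, 7 por H, 8 ni L.
Heavy syllables in the domain: 2, 3, 5, 7. The leftmost is syllable 2 (kab).
Primary stress: syllable 2 → di.ˈkab.bu:.ru.nid.ro.por.ni.da:.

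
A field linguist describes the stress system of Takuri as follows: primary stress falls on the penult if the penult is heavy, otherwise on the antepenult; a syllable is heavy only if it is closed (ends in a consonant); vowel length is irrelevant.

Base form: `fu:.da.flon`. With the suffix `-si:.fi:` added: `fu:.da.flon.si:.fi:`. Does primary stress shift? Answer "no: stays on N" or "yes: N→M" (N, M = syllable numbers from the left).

yes: 1→3

Base `fu:.da.flon` (3 syllables):
  Weights: 1 fu: L, 2 da L, 3 flon H.
  The penult (syllable 2, da) is light, so stress falls on the antepenult (syllable 1, fu:).
  → primary stress on syllable 1.
Suffixed `fu:.da.flon.si:.fi:` (5 syllables):
  Weights: 3 flon H, 4 si: L, 5 fi: L.
  The penult (syllable 4, si:) is light, so stress falls on the antepenult (syllable 3, flon).
  → primary stress on syllable 3.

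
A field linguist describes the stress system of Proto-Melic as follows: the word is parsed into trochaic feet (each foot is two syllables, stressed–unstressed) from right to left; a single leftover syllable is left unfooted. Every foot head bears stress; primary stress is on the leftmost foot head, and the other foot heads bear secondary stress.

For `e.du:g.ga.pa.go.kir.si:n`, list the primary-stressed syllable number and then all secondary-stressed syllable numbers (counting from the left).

Parse right to left into trochaic (ˈσσ) feet: e (ˈdu:g.ga) (ˈpa.go) (ˈkir.si:n). Syllable 1 is left unfooted.
Foot heads (stressed positions): 2, 4, 6.
End Rule Leftmost: primary stress on the leftmost head = syllable 2.
Secondary stress on 4, 6: e.ˈdu:g.ga.ˌpa.go.ˌkir.si:n.

primary 2, secondary 4, 6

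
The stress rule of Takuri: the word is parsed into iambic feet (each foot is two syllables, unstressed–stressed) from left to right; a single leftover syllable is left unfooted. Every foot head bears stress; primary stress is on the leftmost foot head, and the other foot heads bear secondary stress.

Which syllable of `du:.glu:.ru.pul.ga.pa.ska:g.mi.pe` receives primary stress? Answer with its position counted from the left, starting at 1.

2

Parse left to right into iambic (σˈσ) feet: (du:.ˈglu:) (ru.ˈpul) (ga.ˈpa) (ska:g.ˈmi) pe. Syllable 9 is left unfooted.
Foot heads (stressed positions): 2, 4, 6, 8.
End Rule Leftmost: primary stress on the leftmost head = syllable 2.
Primary stress: syllable 2 → du:.ˈglu:.ru.pul.ga.pa.ska:g.mi.pe.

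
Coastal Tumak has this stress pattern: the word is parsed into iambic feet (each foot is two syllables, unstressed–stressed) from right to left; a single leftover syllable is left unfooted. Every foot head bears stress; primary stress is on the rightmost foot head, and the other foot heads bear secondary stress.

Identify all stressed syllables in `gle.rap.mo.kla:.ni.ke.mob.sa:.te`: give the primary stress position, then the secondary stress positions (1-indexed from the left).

Parse right to left into iambic (σˈσ) feet: gle (rap.ˈmo) (kla:.ˈni) (ke.ˈmob) (sa:.ˈte). Syllable 1 is left unfooted.
Foot heads (stressed positions): 3, 5, 7, 9.
End Rule Rightmost: primary stress on the rightmost head = syllable 9.
Secondary stress on 3, 5, 7: gle.rap.ˌmo.kla:.ˌni.ke.ˌmob.sa:.ˈte.

primary 9, secondary 3, 5, 7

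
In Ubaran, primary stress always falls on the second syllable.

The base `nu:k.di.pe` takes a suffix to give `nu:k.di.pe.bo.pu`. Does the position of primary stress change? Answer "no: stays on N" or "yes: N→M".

Base `nu:k.di.pe` (3 syllables):
  The word has 3 syllables; the second syllable is syllable 2 (di).
  → primary stress on syllable 2.
Suffixed `nu:k.di.pe.bo.pu` (5 syllables):
  The word has 5 syllables; the second syllable is syllable 2 (di).
  → primary stress on syllable 2.

no: stays on 2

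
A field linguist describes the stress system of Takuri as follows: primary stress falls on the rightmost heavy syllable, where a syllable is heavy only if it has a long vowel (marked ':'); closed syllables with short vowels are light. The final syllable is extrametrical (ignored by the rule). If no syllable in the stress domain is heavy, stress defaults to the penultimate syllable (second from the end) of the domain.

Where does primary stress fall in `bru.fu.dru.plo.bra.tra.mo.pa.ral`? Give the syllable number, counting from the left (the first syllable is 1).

The final syllable (9, ral) is extrametrical; the stress domain is syllables 1–8.
Weights: 1 bru L, 2 fu L, 3 dru L, 4 plo L, 5 bra L, 6 tra L, 7 mo L, 8 pa L.
No heavy syllable in the domain; default to the penultimate syllable (second from the end) of the domain = syllable 7.
Primary stress: syllable 7 → bru.fu.dru.plo.bra.tra.ˈmo.pa.ral.

7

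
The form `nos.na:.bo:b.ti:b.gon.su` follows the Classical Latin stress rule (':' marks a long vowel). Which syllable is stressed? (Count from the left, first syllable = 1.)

Classical Latin: stress the penult if heavy (long vowel or closed), else the antepenult.
Weights: 4 ti:b H, 5 gon H, 6 su L.
The penult (syllable 5, gon) is heavy, so it takes stress.
Stress on syllable 5: nos.na:.bo:b.ti:b.ˈgon.su.

5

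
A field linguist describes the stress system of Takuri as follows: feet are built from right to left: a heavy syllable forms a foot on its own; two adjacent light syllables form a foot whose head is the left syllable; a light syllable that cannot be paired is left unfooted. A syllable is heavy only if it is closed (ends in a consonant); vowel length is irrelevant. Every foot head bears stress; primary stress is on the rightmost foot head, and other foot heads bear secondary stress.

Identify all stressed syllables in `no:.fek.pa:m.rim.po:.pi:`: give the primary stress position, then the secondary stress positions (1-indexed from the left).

Weights: 1 no: L, 2 fek H, 3 pa:m H, 4 rim H, 5 po: L, 6 pi: L.
Parse right to left (heavy = foot alone; LL = one foot; stranded L unfooted): no: (ˈfek) (ˈpa:m) (ˈrim) (ˈpo:.pi:).
Foot heads: 2, 3, 4, 5.
Primary stress on the rightmost head = syllable 5.
Secondary stress on 2, 3, 4: no:.ˌfek.ˌpa:m.ˌrim.ˈpo:.pi:.

primary 5, secondary 2, 3, 4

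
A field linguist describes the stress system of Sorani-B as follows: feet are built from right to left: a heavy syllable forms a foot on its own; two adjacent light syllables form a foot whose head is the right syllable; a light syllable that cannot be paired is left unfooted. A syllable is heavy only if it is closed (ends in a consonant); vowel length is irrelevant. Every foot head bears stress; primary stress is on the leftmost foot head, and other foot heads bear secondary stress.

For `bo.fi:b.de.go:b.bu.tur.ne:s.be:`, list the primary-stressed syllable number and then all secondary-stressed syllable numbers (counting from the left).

Weights: 1 bo L, 2 fi:b H, 3 de L, 4 go:b H, 5 bu L, 6 tur H, 7 ne:s H, 8 be: L.
Parse right to left (heavy = foot alone; LL = one foot; stranded L unfooted): bo (ˈfi:b) de (ˈgo:b) bu (ˈtur) (ˈne:s) be:.
Foot heads: 2, 4, 6, 7.
Primary stress on the leftmost head = syllable 2.
Secondary stress on 4, 6, 7: bo.ˈfi:b.de.ˌgo:b.bu.ˌtur.ˌne:s.be:.

primary 2, secondary 4, 6, 7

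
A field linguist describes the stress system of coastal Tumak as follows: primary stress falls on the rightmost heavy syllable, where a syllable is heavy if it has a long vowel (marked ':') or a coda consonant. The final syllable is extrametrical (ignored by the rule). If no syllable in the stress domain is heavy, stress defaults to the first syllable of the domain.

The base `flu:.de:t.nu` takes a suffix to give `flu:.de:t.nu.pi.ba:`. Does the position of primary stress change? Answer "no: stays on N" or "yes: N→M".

Base `flu:.de:t.nu` (3 syllables):
  The final syllable (3, nu) is extrametrical; the stress domain is syllables 1–2.
  Weights: 1 flu: H, 2 de:t H.
  Heavy syllables in the domain: 1, 2. The rightmost is syllable 2 (de:t).
  → primary stress on syllable 2.
Suffixed `flu:.de:t.nu.pi.ba:` (5 syllables):
  The final syllable (5, ba:) is extrametrical; the stress domain is syllables 1–4.
  Weights: 1 flu: H, 2 de:t H, 3 nu L, 4 pi L.
  Heavy syllables in the domain: 1, 2. The rightmost is syllable 2 (de:t).
  → primary stress on syllable 2.

no: stays on 2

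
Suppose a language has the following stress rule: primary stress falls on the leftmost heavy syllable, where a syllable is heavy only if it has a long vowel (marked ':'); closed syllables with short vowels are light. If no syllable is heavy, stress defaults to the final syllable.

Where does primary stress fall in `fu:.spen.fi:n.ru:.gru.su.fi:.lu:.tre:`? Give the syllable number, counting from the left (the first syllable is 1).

1

Weights: 1 fu: H, 2 spen L, 3 fi:n H, 4 ru: H, 5 gru L, 6 su L, 7 fi: H, 8 lu: H, 9 tre: H.
Heavy syllables in the domain: 1, 3, 4, 7, 8, 9. The leftmost is syllable 1 (fu:).
Primary stress: syllable 1 → ˈfu:.spen.fi:n.ru:.gru.su.fi:.lu:.tre:.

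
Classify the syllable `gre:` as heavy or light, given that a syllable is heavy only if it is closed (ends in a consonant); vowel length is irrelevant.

`gre:`: long vowel, open (no coda). Open (no coda) → light.

light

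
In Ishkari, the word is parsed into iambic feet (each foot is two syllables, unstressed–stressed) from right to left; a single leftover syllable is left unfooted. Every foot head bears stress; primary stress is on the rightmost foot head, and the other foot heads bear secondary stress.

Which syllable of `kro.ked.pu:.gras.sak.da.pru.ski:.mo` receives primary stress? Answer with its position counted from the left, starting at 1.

9

Parse right to left into iambic (σˈσ) feet: kro (ked.ˈpu:) (gras.ˈsak) (da.ˈpru) (ski:.ˈmo). Syllable 1 is left unfooted.
Foot heads (stressed positions): 3, 5, 7, 9.
End Rule Rightmost: primary stress on the rightmost head = syllable 9.
Primary stress: syllable 9 → kro.ked.pu:.gras.sak.da.pru.ski:.ˈmo.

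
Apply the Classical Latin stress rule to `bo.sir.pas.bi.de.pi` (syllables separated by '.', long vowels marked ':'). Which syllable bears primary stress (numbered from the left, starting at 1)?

4

Classical Latin: stress the penult if heavy (long vowel or closed), else the antepenult.
Weights: 4 bi L, 5 de L, 6 pi L.
The penult (syllable 5, de) is light, so stress falls on the antepenult (syllable 4, bi).
Stress on syllable 4: bo.sir.pas.ˈbi.de.pi.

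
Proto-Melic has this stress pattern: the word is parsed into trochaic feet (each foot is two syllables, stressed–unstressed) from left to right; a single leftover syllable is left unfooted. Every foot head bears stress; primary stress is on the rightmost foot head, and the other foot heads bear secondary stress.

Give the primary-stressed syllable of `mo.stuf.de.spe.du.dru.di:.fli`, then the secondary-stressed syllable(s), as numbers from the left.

primary 7, secondary 1, 3, 5

Parse left to right into trochaic (ˈσσ) feet: (ˈmo.stuf) (ˈde.spe) (ˈdu.dru) (ˈdi:.fli).
Foot heads (stressed positions): 1, 3, 5, 7.
End Rule Rightmost: primary stress on the rightmost head = syllable 7.
Secondary stress on 1, 3, 5: ˌmo.stuf.ˌde.spe.ˌdu.dru.ˈdi:.fli.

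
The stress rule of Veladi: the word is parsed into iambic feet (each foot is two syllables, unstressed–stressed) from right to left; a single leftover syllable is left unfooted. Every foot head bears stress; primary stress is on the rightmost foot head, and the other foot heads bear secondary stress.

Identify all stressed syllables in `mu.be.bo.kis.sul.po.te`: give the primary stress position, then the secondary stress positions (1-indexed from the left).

Parse right to left into iambic (σˈσ) feet: mu (be.ˈbo) (kis.ˈsul) (po.ˈte). Syllable 1 is left unfooted.
Foot heads (stressed positions): 3, 5, 7.
End Rule Rightmost: primary stress on the rightmost head = syllable 7.
Secondary stress on 3, 5: mu.be.ˌbo.kis.ˌsul.po.ˈte.

primary 7, secondary 3, 5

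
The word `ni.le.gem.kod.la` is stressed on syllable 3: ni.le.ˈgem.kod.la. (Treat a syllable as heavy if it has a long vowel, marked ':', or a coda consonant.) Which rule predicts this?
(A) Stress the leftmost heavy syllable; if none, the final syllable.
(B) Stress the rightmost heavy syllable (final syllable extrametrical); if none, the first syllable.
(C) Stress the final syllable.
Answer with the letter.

A

Rule A → syllable 3 ✓.
Rule B → syllable 4 (observed: 3).
Rule C → syllable 5 (observed: 3).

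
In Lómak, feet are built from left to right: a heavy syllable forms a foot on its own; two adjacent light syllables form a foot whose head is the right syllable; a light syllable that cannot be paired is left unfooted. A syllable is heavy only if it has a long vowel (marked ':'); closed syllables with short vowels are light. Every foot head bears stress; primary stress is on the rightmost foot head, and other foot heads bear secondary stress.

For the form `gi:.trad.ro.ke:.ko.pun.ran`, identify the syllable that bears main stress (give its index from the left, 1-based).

6

Weights: 1 gi: H, 2 trad L, 3 ro L, 4 ke: H, 5 ko L, 6 pun L, 7 ran L.
Parse left to right (heavy = foot alone; LL = one foot; stranded L unfooted): (ˈgi:) (trad.ˈro) (ˈke:) (ko.ˈpun) ran.
Foot heads: 1, 3, 4, 6.
Primary stress on the rightmost head = syllable 6.
Primary stress: syllable 6 → gi:.trad.ro.ke:.ko.ˈpun.ran.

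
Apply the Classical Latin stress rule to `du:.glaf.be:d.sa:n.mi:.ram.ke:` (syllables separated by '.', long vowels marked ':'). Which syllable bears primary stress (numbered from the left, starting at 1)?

6

Classical Latin: stress the penult if heavy (long vowel or closed), else the antepenult.
Weights: 5 mi: H, 6 ram H, 7 ke: H.
The penult (syllable 6, ram) is heavy, so it takes stress.
Stress on syllable 6: du:.glaf.be:d.sa:n.mi:.ˈram.ke:.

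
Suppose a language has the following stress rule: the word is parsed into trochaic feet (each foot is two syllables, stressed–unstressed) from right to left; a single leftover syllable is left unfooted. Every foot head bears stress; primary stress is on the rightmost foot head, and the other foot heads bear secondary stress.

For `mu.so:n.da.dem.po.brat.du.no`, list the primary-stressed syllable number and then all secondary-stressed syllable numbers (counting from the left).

Parse right to left into trochaic (ˈσσ) feet: (ˈmu.so:n) (ˈda.dem) (ˈpo.brat) (ˈdu.no).
Foot heads (stressed positions): 1, 3, 5, 7.
End Rule Rightmost: primary stress on the rightmost head = syllable 7.
Secondary stress on 1, 3, 5: ˌmu.so:n.ˌda.dem.ˌpo.brat.ˈdu.no.

primary 7, secondary 1, 3, 5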